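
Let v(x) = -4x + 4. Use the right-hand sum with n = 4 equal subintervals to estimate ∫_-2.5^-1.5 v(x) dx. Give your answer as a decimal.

Δx = (-1.5 − (-2.5))/4 = 0.25.
Right endpoints: -2.25, -2, -1.75, -1.5.
v(-2.25) = 13, v(-2) = 12, v(-1.75) = 11, v(-1.5) = 10.
Sum = Δx · [v(-2.25) + v(-2) + v(-1.75) + v(-1.5)].
Sum = 11.5.

11.5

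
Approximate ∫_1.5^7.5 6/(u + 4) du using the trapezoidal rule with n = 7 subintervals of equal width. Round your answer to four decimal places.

Δu = (7.5 − 1.5)/7 = 6/7.
f(1.5) = 12/11, f(33/14) = 84/89, f(45/14) = 84/101, f(57/14) = 84/113, f(69/14) = 0.672, f(81/14) = 84/137, f(93/14) = 84/149, f(7.5) = 12/23.
T_7 = (Δu/2)·[f(u_0) + 2f(u_1) + ... + 2f(u_{6}) + f(u_7)].
Sum ≈ 4.4349.

4.4349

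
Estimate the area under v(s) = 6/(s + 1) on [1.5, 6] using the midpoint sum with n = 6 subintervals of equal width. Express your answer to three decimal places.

6.158

Δs = (6 − 1.5)/6 = 0.75.
Midpoints: 1.875, 2.625, 3.375, 4.125, 4.875, 5.625.
v(1.875) = 48/23, v(2.625) = 48/29, v(3.375) = 48/35, v(4.125) = 48/41, v(4.875) = 48/47, v(5.625) = 48/53.
Sum = Δs · [v(1.875) + v(2.625) + v(3.375) + ...].
Sum ≈ 6.158.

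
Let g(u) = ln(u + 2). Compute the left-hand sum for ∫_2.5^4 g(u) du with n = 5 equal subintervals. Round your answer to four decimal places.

Δu = (4 − 2.5)/5 = 0.3.
Left endpoints: 2.5, 2.8, 3.1, 3.4, 3.7.
g(2.5) ≈ 1.5041, g(2.8) ≈ 1.5686, g(3.1) ≈ 1.6292, g(3.4) ≈ 1.6864, g(3.7) ≈ 1.7405.
Sum = Δu · [g(2.5) + g(2.8) + g(3.1) + g(3.4) + g(3.7)].
Sum ≈ 2.4386.

2.4386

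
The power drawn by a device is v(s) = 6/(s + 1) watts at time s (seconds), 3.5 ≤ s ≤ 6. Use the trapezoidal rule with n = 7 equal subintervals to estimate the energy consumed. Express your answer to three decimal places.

2.653

Δs = (6 − 3.5)/7 = 5/14.
v(3.5) = 4/3, v(27/7) = 21/17, v(59/14) = 84/73, v(32/7) = 14/13, v(69/14) = 84/83, v(37/7) = 21/22, v(79/14) = 28/31, v(6) = 6/7.
T_7 = (Δs/2)·[v(s_0) + 2v(s_1) + ... + 2v(s_{6}) + v(s_7)].
Sum ≈ 2.653.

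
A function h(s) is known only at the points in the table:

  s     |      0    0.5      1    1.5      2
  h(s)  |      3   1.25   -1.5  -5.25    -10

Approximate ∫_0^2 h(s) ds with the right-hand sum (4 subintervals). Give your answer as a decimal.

Δs = 0.5.
Sum = 0.5·[1.25 + (-1.5) + (-5.25) + (-10)] = -7.75.

-7.75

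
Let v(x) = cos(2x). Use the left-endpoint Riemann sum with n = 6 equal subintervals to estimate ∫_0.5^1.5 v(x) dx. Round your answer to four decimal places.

Δx = (1.5 − 0.5)/6 = 1/6.
Left endpoints: 0.5, 2/3, 5/6, 1, 7/6, 4/3.
v(0.5) ≈ 0.5403, v(2/3) ≈ 0.2352, v(5/6) ≈ -0.0957, v(1) ≈ -0.4161, v(7/6) ≈ -0.6908, v(4/3) ≈ -0.8893.
Sum = Δx · [v(0.5) + v(2/3) + v(5/6) + ...].
Sum ≈ -0.2194.

-0.2194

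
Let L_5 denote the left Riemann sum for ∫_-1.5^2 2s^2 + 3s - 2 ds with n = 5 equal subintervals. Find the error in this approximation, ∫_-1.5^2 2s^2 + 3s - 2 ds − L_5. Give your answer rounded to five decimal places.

Exact integral: ∫_-1.5^2 f(s) ds ≈ 3.2083333.
L_5 = -1.12.
Error ≈ 3.2083333 − (-1.12) ≈ 4.32833.

4.32833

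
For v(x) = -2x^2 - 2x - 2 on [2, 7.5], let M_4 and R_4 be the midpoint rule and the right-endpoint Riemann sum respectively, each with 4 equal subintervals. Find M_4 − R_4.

M_4 = -337.43359375.
R_4 = -422.0390625.
M_4 − R_4 = 84.60546875.

84.60546875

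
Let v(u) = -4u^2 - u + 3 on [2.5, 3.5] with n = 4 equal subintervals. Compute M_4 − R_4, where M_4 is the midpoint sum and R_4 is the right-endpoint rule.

3.1875

M_4 = -36.3125.
R_4 = -39.5.
M_4 − R_4 = 3.1875.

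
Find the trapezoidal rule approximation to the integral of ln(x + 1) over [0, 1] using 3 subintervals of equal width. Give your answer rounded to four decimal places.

Δx = (1 − 0)/3 = 1/3.
f(0) ≈ 0.0000, f(1/3) ≈ 0.2877, f(2/3) ≈ 0.5108, f(1) ≈ 0.6931.
T_3 = (Δx/2)·[f(x_0) + 2f(x_1) + 2f(x_2) + f(x_3)].
Sum ≈ 0.3817.

0.3817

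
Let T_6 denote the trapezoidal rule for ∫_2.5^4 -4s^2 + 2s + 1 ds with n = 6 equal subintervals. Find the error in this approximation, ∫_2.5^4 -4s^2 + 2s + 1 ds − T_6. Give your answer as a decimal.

0.0625

Exact integral: ∫_2.5^4 f(s) ds = -53.25.
T_6 = -53.3125.
Error = -53.25 − (-53.3125) = 0.0625.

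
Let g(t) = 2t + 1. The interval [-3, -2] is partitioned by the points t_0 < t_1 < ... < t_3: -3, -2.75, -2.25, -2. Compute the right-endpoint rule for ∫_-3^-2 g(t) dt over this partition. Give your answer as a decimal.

-3.625

Subinterval widths: 0.25, 0.5, 0.25.
Right endpoints: -2.75, -2.25, -2.
g(-2.75) = -4.5, g(-2.25) = -3.5, g(-2) = -3.
Sum = Σ Δt_i · g(t_i).
Sum = -3.625.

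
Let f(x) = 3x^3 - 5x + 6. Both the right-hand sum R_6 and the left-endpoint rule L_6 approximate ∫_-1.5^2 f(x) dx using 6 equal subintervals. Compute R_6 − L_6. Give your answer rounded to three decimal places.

9.698

R_6 ≈ 30.12370.
L_6 = 20.42578125.
R_6 − L_6 ≈ 9.698.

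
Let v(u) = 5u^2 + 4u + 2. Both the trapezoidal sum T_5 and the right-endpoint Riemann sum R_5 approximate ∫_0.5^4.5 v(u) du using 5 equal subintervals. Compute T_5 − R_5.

T_5 = 201.8.
R_5 = 248.2.
T_5 − R_5 = -46.4.

-46.4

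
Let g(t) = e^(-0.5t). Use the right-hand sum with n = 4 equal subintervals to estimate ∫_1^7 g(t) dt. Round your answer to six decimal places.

Δt = (7 − 1)/4 = 1.5.
Right endpoints: 2.5, 4, 5.5, 7.
g(2.5) ≈ 0.286505, g(4) ≈ 0.135335, g(5.5) ≈ 0.063928, g(7) ≈ 0.030197.
Sum = Δt · [g(2.5) + g(4) + g(5.5) + g(7)].
Sum ≈ 0.773948.

0.773948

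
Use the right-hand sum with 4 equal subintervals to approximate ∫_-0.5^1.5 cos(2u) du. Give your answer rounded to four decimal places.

0.0671

Δu = (1.5 − (-0.5))/4 = 0.5.
Right endpoints: 0, 0.5, 1, 1.5.
f(0) ≈ 1.0000, f(0.5) ≈ 0.5403, f(1) ≈ -0.4161, f(1.5) ≈ -0.9900.
Sum = Δu · [f(0) + f(0.5) + f(1) + f(1.5)].
Sum ≈ 0.0671.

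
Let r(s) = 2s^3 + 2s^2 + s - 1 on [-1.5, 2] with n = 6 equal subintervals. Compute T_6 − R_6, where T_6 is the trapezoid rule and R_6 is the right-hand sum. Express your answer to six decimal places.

T_6 ≈ 11.12181713.
R_6 ≈ 19.79890046.
T_6 − R_6 ≈ -8.677083.

-8.677083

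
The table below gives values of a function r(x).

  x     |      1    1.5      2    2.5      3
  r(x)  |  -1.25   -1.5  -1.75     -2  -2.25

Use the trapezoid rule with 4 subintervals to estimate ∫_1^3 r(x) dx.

Δx = 0.5.
T_4 = (0.5/2)·[(-1.25) + 2·(-1.5) + 2·(-1.75) + 2·(-2) + (-2.25)] = -3.5.

-3.5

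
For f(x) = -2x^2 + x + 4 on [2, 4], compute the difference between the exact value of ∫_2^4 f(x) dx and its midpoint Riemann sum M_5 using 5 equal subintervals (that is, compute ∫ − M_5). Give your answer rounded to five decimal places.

Exact integral: ∫_2^4 f(x) dx ≈ -23.3333333.
M_5 = -23.28.
Error ≈ -23.3333333 − (-23.28) ≈ -0.05333.

-0.05333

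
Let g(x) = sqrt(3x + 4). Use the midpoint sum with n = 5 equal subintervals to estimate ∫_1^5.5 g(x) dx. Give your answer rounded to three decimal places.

Δx = (5.5 − 1)/5 = 0.9.
Midpoints: 1.45, 2.35, 3.25, 4.15, 5.05.
g(1.45) ≈ 2.890, g(2.35) ≈ 3.324, g(3.25) ≈ 3.708, g(4.15) ≈ 4.056, g(5.05) ≈ 4.376.
Sum = Δx · [g(1.45) + g(2.35) + g(3.25) + g(4.15) + g(5.05)].
Sum ≈ 16.518.

16.518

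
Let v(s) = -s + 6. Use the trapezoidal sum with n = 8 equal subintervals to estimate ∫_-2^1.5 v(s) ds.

Δs = (1.5 − (-2))/8 = 0.4375.
v(-2) = 8, v(-1.5625) = 7.5625, v(-1.125) = 7.125, v(-0.6875) = 6.6875, v(-0.25) = 6.25, v(0.1875) = 5.8125, v(0.625) = 5.375, v(1.0625) = 4.9375, v(1.5) = 4.5.
T_8 = (Δs/2)·[v(s_0) + 2v(s_1) + ... + 2v(s_{7}) + v(s_8)].
Sum = 21.875.

21.875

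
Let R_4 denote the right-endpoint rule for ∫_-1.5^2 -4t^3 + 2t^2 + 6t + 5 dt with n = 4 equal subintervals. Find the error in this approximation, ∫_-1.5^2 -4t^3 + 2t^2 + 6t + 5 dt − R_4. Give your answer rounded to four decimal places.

Exact integral: ∫_-1.5^2 f(t) dt ≈ 19.395833.
R_4 = 9.76171875.
Error ≈ 19.395833 − 9.76171875 ≈ 9.6341.

9.6341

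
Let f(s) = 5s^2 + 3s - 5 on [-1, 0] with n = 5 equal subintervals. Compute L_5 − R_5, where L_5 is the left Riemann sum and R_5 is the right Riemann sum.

L_5 = -4.6.
R_5 = -5.
L_5 − R_5 = 0.4.

0.4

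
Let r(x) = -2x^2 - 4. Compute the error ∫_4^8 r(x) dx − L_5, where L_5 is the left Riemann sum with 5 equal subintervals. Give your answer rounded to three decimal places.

-37.547

Exact integral: ∫_4^8 r(x) dx ≈ -314.66667.
L_5 = -277.12.
Error ≈ -314.66667 − (-277.12) ≈ -37.547.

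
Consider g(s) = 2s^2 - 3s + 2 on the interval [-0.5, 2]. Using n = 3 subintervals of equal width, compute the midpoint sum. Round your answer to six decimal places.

Δs = (2 − (-0.5))/3 = 5/6.
Midpoints: -1/12, 0.75, 19/12.
g(-1/12) = 163/72, g(0.75) = 0.875, g(19/12) = 163/72.
Sum = Δs · [g(-1/12) + g(0.75) + g(19/12)].
Sum ≈ 4.502315.

4.502315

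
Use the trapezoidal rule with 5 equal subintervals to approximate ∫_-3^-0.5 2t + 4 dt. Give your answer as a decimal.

1.25

Δt = (-0.5 − (-3))/5 = 0.5.
f(-3) = -2, f(-2.5) = -1, f(-2) = 0, f(-1.5) = 1, f(-1) = 2, f(-0.5) = 3.
T_5 = (Δt/2)·[f(t_0) + 2f(t_1) + ... + 2f(t_{4}) + f(t_5)].
Sum = 1.25.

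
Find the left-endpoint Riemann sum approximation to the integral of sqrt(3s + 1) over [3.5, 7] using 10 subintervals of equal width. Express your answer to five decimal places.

Δs = (7 − 3.5)/10 = 0.35.
Left endpoints: 3.5, 3.85, 4.2, 4.55, 4.9, 5.25, 5.6, 5.95, 6.3, 6.65.
f(3.5) ≈ 3.39116, f(3.85) ≈ 3.54260, f(4.2) ≈ 3.68782, f(4.55) ≈ 3.82753, f(4.9) ≈ 3.96232, f(5.25) ≈ 4.09268, f(5.6) ≈ 4.21900, f(5.95) ≈ 4.34166, f(6.3) ≈ 4.46094, f(6.65) ≈ 4.57712.
Sum = Δs · [f(3.5) + f(3.85) + f(4.2) + ...].
Sum ≈ 14.03599.

14.03599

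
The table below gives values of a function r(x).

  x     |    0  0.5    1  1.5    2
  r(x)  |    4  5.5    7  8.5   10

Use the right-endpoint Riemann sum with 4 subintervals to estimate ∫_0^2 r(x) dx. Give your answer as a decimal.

15.5

Δx = 0.5.
Sum = 0.5·[5.5 + 7 + 8.5 + 10] = 15.5.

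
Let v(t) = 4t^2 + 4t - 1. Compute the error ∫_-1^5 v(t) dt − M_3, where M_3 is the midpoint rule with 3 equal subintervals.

8

Exact integral: ∫_-1^5 v(t) dt = 210.
M_3 = 202.
Error = 210 − 202 = 8.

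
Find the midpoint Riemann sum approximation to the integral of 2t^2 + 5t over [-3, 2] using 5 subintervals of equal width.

Δt = (2 − (-3))/5 = 1.
Midpoints: -2.5, -1.5, -0.5, 0.5, 1.5.
f(-2.5) = 0, f(-1.5) = -3, f(-0.5) = -2, f(0.5) = 3, f(1.5) = 12.
Sum = Δt · [f(-2.5) + f(-1.5) + f(-0.5) + f(0.5) + f(1.5)].
Sum = 10.

10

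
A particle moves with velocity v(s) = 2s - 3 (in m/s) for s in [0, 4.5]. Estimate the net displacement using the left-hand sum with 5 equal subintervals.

2.7

Δs = (4.5 − 0)/5 = 0.9.
Left endpoints: 0, 0.9, 1.8, 2.7, 3.6.
v(0) = -3, v(0.9) = -1.2, v(1.8) = 0.6, v(2.7) = 2.4, v(3.6) = 4.2.
Sum = Δs · [v(0) + v(0.9) + v(1.8) + v(2.7) + v(3.6)].
Sum = 2.7.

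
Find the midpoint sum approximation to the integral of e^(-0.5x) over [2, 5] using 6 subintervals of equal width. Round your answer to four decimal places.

0.5701

Δx = (5 − 2)/6 = 0.5.
Midpoints: 2.25, 2.75, 3.25, 3.75, 4.25, 4.75.
f(2.25) ≈ 0.3247, f(2.75) ≈ 0.2528, f(3.25) ≈ 0.1969, f(3.75) ≈ 0.1534, f(4.25) ≈ 0.1194, f(4.75) ≈ 0.0930.
Sum = Δx · [f(2.25) + f(2.75) + f(3.25) + ...].
Sum ≈ 0.5701.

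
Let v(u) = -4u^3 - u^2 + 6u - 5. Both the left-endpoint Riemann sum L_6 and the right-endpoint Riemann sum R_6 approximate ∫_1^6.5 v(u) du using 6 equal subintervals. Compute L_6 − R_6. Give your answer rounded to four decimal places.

L_6 ≈ -1309.025463.
R_6 ≈ -2319.879630.
L_6 − R_6 ≈ 1010.8542.

1010.8542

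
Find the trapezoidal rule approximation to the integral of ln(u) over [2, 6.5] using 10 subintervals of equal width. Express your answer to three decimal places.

Δu = (6.5 − 2)/10 = 0.45.
f(2) ≈ 0.693, f(2.45) ≈ 0.896, f(2.9) ≈ 1.065, f(3.35) ≈ 1.209, f(3.8) ≈ 1.335, f(4.25) ≈ 1.447, f(4.7) ≈ 1.548, f(5.15) ≈ 1.639, f(5.6) ≈ 1.723, f(6.05) ≈ 1.800, f(6.5) ≈ 1.872.
T_10 = (Δu/2)·[f(u_0) + 2f(u_1) + ... + 2f(u_{9}) + f(u_10)].
Sum ≈ 6.275.

6.275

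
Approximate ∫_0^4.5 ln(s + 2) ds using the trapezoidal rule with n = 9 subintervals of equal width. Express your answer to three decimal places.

6.273

Δs = (4.5 − 0)/9 = 0.5.
f(0) ≈ 0.693, f(0.5) ≈ 0.916, f(1) ≈ 1.099, f(1.5) ≈ 1.253, f(2) ≈ 1.386, f(2.5) ≈ 1.504, f(3) ≈ 1.609, f(3.5) ≈ 1.705, f(4) ≈ 1.792, f(4.5) ≈ 1.872.
T_9 = (Δs/2)·[f(s_0) + 2f(s_1) + ... + 2f(s_{8}) + f(s_9)].
Sum ≈ 6.273.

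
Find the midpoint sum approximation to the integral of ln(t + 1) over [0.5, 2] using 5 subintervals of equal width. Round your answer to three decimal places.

1.189

Δt = (2 − 0.5)/5 = 0.3.
Midpoints: 0.65, 0.95, 1.25, 1.55, 1.85.
f(0.65) ≈ 0.501, f(0.95) ≈ 0.668, f(1.25) ≈ 0.811, f(1.55) ≈ 0.936, f(1.85) ≈ 1.047.
Sum = Δt · [f(0.65) + f(0.95) + f(1.25) + f(1.55) + f(1.85)].
Sum ≈ 1.189.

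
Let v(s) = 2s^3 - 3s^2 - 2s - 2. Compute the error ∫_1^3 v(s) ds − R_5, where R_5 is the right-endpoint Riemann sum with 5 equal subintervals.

-5.28

Exact integral: ∫_1^3 v(s) ds = 2.
R_5 = 7.28.
Error = 2 − 7.28 = -5.28.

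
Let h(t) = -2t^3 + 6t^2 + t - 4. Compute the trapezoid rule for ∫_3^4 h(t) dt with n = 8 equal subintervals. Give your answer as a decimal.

Δt = (4 − 3)/8 = 0.125.
h(3) = -1, h(3.125) = -3.31640625, h(3.25) = -6.03125, h(3.375) = -9.16796875, h(3.5) = -12.75, h(3.625) = -16.80078125, h(3.75) = -21.34375, h(3.875) = -26.40234375, h(4) = -32.
T_8 = (Δt/2)·[h(t_0) + 2h(t_1) + ... + 2h(t_{7}) + h(t_8)].
Sum = -14.0390625.

-14.0390625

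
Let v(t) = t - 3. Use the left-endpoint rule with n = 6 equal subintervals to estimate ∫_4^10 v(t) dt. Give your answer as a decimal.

Δt = (10 − 4)/6 = 1.
Left endpoints: 4, 5, 6, 7, 8, 9.
v(4) = 1, v(5) = 2, v(6) = 3, v(7) = 4, v(8) = 5, v(9) = 6.
Sum = Δt · [v(4) + v(5) + v(6) + ...].
Sum = 21.

21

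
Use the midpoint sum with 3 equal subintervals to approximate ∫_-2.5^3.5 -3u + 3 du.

9

Δu = (3.5 − (-2.5))/3 = 2.
Midpoints: -1.5, 0.5, 2.5.
f(-1.5) = 7.5, f(0.5) = 1.5, f(2.5) = -4.5.
Sum = Δu · [f(-1.5) + f(0.5) + f(2.5)].
Sum = 9.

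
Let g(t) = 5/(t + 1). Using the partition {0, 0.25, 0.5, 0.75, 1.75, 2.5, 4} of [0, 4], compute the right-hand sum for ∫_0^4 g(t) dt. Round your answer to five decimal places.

6.93723

Subinterval widths: 0.25, 0.25, 0.25, 1, 0.75, 1.5.
Right endpoints: 0.25, 0.5, 0.75, 1.75, 2.5, 4.
g(0.25) = 4, g(0.5) = 10/3, g(0.75) = 20/7, g(1.75) = 20/11, g(2.5) = 10/7, g(4) = 1.
Sum = Σ Δt_i · g(t_i).
Sum ≈ 6.93723.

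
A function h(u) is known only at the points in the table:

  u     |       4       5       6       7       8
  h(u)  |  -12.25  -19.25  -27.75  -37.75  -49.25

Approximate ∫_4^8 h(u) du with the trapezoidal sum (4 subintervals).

-115.5

Δu = 1.
T_4 = (1/2)·[(-12.25) + 2·(-19.25) + 2·(-27.75) + 2·(-37.75) + (-49.25)] = -115.5.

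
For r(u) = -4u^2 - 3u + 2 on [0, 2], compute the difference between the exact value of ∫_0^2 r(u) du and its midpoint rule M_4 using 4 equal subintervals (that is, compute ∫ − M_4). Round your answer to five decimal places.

-0.16667

Exact integral: ∫_0^2 r(u) du ≈ -12.6666667.
M_4 = -12.5.
Error ≈ -12.6666667 − (-12.5) ≈ -0.16667.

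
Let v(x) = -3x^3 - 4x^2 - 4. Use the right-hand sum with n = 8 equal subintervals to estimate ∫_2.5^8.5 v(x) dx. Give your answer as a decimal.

Δx = (8.5 − 2.5)/8 = 0.75.
Right endpoints: 3.25, 4, 4.75, 5.5, 6.25, 7, 7.75, 8.5.
v(3.25) = -149.234375, v(4) = -260, v(4.75) = -415.765625, v(5.5) = -624.125, v(6.25) = -892.671875, v(7) = -1229, v(7.75) = -1640.703125, v(8.5) = -2135.375.
Sum = Δx · [v(3.25) + v(4) + v(4.75) + ...].
Sum = -5510.15625.

-5510.15625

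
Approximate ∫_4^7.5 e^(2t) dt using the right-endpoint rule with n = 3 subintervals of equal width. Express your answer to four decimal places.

4219554.3010

Δt = (7.5 − 4)/3 = 7/6.
Right endpoints: 31/6, 19/3, 7.5.
f(31/6) ≈ 30740.4093, f(19/3) ≈ 317003.0476, f(7.5) ≈ 3269017.3725.
Sum = Δt · [f(31/6) + f(19/3) + f(7.5)].
Sum ≈ 4219554.3010.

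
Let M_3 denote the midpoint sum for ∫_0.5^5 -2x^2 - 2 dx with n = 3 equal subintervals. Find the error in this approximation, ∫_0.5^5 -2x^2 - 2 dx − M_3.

Exact integral: ∫_0.5^5 f(x) dx = -92.25.
M_3 = -90.5625.
Error = -92.25 − (-90.5625) = -1.6875.

-1.6875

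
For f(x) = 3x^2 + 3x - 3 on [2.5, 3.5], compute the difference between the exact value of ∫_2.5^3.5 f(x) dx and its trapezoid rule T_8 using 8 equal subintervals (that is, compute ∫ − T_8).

Exact integral: ∫_2.5^3.5 f(x) dx = 33.25.
T_8 = 33.2578125.
Error = 33.25 − 33.2578125 = -0.0078125.

-0.0078125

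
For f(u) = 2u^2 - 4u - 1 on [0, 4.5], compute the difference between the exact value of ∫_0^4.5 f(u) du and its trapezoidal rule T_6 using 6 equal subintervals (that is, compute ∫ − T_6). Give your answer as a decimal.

-0.84375

Exact integral: ∫_0^4.5 f(u) du = 15.75.
T_6 = 16.59375.
Error = 15.75 − 16.59375 = -0.84375.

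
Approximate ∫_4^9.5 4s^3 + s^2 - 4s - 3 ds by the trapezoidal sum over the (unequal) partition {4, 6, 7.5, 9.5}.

Subinterval widths: 2, 1.5, 2.
f(4) = 253, f(6) = 873, f(7.5) = 1710.75, f(9.5) = 3478.75.
On each subinterval the trapezoid contributes (Δs_i/2)·[f(s_{i-1}) + f(s_i)].
Sum = 8253.3125.

8253.3125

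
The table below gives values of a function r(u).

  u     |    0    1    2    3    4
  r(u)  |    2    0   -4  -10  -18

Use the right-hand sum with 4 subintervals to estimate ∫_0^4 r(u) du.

-32

Δu = 1.
Sum = 1·[0 + (-4) + (-10) + (-18)] = -32.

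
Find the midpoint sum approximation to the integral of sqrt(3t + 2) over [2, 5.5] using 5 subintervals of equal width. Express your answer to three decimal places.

Δt = (5.5 − 2)/5 = 0.7.
Midpoints: 2.35, 3.05, 3.75, 4.45, 5.15.
f(2.35) ≈ 3.008, f(3.05) ≈ 3.339, f(3.75) ≈ 3.640, f(4.45) ≈ 3.918, f(5.15) ≈ 4.177.
Sum = Δt · [f(2.35) + f(3.05) + f(3.75) + f(4.45) + f(5.15)].
Sum ≈ 12.658.

12.658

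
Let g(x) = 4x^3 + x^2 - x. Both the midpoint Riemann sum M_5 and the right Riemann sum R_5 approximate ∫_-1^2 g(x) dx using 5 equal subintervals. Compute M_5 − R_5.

-12.69

M_5 = 15.87.
R_5 = 28.56.
M_5 − R_5 = -12.69.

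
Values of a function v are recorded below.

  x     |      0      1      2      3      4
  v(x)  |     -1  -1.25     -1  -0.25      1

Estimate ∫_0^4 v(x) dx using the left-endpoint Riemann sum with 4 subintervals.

Δx = 1.
Sum = 1·[(-1) + (-1.25) + (-1) + (-0.25)] = -3.5.

-3.5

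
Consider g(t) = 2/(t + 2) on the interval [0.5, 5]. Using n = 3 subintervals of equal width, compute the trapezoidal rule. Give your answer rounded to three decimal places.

Δt = (5 − 0.5)/3 = 1.5.
g(0.5) = 0.8, g(2) = 0.5, g(3.5) = 4/11, g(5) = 2/7.
T_3 = (Δt/2)·[g(t_0) + 2g(t_1) + 2g(t_2) + g(t_3)].
Sum ≈ 2.110.

2.110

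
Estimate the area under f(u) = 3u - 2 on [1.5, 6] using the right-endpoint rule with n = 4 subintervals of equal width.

Δu = (6 − 1.5)/4 = 1.125.
Right endpoints: 2.625, 3.75, 4.875, 6.
f(2.625) = 5.875, f(3.75) = 9.25, f(4.875) = 12.625, f(6) = 16.
Sum = Δu · [f(2.625) + f(3.75) + f(4.875) + f(6)].
Sum = 49.21875.

49.21875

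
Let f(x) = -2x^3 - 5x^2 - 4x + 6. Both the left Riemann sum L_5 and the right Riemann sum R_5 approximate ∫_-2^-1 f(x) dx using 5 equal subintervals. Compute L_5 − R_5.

0.6

L_5 = 8.16.
R_5 = 7.56.
L_5 − R_5 = 0.6.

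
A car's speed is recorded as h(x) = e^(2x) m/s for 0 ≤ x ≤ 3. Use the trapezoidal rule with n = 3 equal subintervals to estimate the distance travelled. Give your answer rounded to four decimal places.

264.2016

Δx = (3 − 0)/3 = 1.
h(0) ≈ 1.0000, h(1) ≈ 7.3891, h(2) ≈ 54.5982, h(3) ≈ 403.4288.
T_3 = (Δx/2)·[h(x_0) + 2h(x_1) + 2h(x_2) + h(x_3)].
Sum ≈ 264.2016.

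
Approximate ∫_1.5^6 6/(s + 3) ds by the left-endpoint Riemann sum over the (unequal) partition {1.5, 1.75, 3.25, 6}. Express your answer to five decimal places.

Subinterval widths: 0.25, 1.5, 2.75.
Left endpoints: 1.5, 1.75, 3.25.
f(1.5) = 4/3, f(1.75) = 24/19, f(3.25) = 0.96.
Sum = Σ Δs_i · f(s_i).
Sum ≈ 4.86807.

4.86807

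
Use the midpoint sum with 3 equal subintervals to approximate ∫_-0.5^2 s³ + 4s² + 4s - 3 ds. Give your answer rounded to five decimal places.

13.91348

Δs = (2 − (-0.5))/3 = 5/6.
Midpoints: -1/12, 0.75, 19/12.
f(-1/12) = -5713/1728, f(0.75) = 2.671875, f(19/12) = 29947/1728.
Sum = Δs · [f(-1/12) + f(0.75) + f(19/12)].
Sum ≈ 13.91348.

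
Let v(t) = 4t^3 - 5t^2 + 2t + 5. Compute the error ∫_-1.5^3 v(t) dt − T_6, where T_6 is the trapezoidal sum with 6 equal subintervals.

-1.6875

Exact integral: ∫_-1.5^3 v(t) dt = 54.5625.
T_6 = 56.25.
Error = 54.5625 − 56.25 = -1.6875.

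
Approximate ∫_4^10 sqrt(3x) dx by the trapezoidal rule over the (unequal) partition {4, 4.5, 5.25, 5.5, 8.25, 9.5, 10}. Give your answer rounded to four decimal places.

27.2302

Subinterval widths: 0.5, 0.75, 0.25, 2.75, 1.25, 0.5.
f(4) ≈ 3.4641, f(4.5) ≈ 3.6742, f(5.25) ≈ 3.9686, f(5.5) ≈ 4.0620, f(8.25) ≈ 4.9749, f(9.5) ≈ 5.3385, f(10) ≈ 5.4772.
On each subinterval the trapezoid contributes (Δx_i/2)·[f(x_{i-1}) + f(x_i)].
Sum ≈ 27.2302.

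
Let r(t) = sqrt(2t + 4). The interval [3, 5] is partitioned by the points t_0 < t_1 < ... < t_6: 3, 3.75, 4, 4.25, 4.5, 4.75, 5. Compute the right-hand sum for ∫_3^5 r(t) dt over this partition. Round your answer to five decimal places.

7.04864

Subinterval widths: 0.75, 0.25, 0.25, 0.25, 0.25, 0.25.
Right endpoints: 3.75, 4, 4.25, 4.5, 4.75, 5.
r(3.75) ≈ 3.39116, r(4) ≈ 3.46410, r(4.25) ≈ 3.53553, r(4.5) ≈ 3.60555, r(4.75) ≈ 3.67423, r(5) ≈ 3.74166.
Sum = Σ Δt_i · r(t_i).
Sum ≈ 7.04864.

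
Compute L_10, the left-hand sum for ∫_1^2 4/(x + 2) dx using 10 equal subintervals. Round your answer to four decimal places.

Δx = (2 − 1)/10 = 0.1.
Left endpoints: 1, 1.1, 1.2, 1.3, 1.4, 1.5, 1.6, 1.7, 1.8, 1.9.
f(1) = 4/3, f(1.1) = 40/31, f(1.2) = 1.25, f(1.3) = 40/33, f(1.4) = 20/17, f(1.5) = 8/7, f(1.6) = 10/9, f(1.7) = 40/37, f(1.8) = 20/19, f(1.9) = 40/39.
Sum = Δx · [f(1) + f(1.1) + f(1.2) + ...].
Sum ≈ 1.1676.

1.1676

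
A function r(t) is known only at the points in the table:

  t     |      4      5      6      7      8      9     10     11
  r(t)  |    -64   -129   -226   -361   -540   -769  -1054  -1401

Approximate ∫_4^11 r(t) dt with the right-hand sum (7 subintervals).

Δt = 1.
Sum = 1·[(-129) + (-226) + (-361) + (-540) + (-769) + (-1054) + (-1401)] = -4480.

-4480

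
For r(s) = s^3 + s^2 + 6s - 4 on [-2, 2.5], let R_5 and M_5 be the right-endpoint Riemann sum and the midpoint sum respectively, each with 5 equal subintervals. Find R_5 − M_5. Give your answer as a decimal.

25.3884375

R_5 = 27.2475.
M_5 = 1.8590625.
R_5 − M_5 = 25.3884375.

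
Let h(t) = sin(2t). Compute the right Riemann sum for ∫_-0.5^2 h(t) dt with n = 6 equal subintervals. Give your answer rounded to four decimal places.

Δt = (2 − (-0.5))/6 = 5/12.
Right endpoints: -1/12, 1/3, 0.75, 7/6, 19/12, 2.
h(-1/12) ≈ -0.1659, h(1/3) ≈ 0.6184, h(0.75) ≈ 0.9975, h(7/6) ≈ 0.7231, h(19/12) ≈ -0.0251, h(2) ≈ -0.7568.
Sum = Δt · [h(-1/12) + h(1/3) + h(0.75) + ...].
Sum ≈ 0.5797.

0.5797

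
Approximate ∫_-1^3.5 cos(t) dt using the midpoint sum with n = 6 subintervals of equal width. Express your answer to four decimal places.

Δt = (3.5 − (-1))/6 = 0.75.
Midpoints: -0.625, 0.125, 0.875, 1.625, 2.375, 3.125.
f(-0.625) ≈ 0.8110, f(0.125) ≈ 0.9922, f(0.875) ≈ 0.6410, f(1.625) ≈ -0.0542, f(2.375) ≈ -0.7203, f(3.125) ≈ -0.9999.
Sum = Δt · [f(-0.625) + f(0.125) + f(0.875) + ...].
Sum ≈ 0.5024.

0.5024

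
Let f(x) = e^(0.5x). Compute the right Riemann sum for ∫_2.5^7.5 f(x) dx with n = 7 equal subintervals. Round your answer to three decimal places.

92.829

Δx = (7.5 − 2.5)/7 = 5/7.
Right endpoints: 45/14, 55/14, 65/14, 75/14, 85/14, 95/14, 7.5.
f(45/14) ≈ 4.989, f(55/14) ≈ 7.130, f(65/14) ≈ 10.190, f(75/14) ≈ 14.564, f(85/14) ≈ 20.816, f(95/14) ≈ 29.751, f(7.5) ≈ 42.521.
Sum = Δx · [f(45/14) + f(55/14) + f(65/14) + ...].
Sum ≈ 92.829.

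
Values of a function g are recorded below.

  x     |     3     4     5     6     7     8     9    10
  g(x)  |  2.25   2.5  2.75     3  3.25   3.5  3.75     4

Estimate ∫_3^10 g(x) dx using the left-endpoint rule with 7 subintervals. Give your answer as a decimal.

Δx = 1.
Sum = 1·[2.25 + 2.5 + 2.75 + 3 + 3.25 + 3.5 + 3.75] = 21.

21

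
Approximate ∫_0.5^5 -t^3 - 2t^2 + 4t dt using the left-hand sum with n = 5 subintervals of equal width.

Δt = (5 − 0.5)/5 = 0.9.
Left endpoints: 0.5, 1.4, 2.3, 3.2, 4.1.
f(0.5) = 1.375, f(1.4) = -1.064, f(2.3) = -13.547, f(3.2) = -40.448, f(4.1) = -86.141.
Sum = Δt · [f(0.5) + f(1.4) + f(2.3) + f(3.2) + f(4.1)].
Sum = -125.8425.

-125.8425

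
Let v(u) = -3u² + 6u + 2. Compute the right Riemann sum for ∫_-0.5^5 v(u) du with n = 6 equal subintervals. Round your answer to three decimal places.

-61.092

Δu = (5 − (-0.5))/6 = 11/12.
Right endpoints: 5/12, 4/3, 2.25, 19/6, 49/12, 5.
v(5/12) = 191/48, v(4/3) = 14/3, v(2.25) = 0.3125, v(19/6) = -109/12, v(49/12) = -1129/48, v(5) = -43.
Sum = Δu · [v(5/12) + v(4/3) + v(2.25) + ...].
Sum ≈ -61.092.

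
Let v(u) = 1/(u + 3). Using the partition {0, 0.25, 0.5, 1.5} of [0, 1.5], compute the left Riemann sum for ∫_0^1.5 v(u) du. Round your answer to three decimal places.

Subinterval widths: 0.25, 0.25, 1.
Left endpoints: 0, 0.25, 0.5.
v(0) = 1/3, v(0.25) = 4/13, v(0.5) = 2/7.
Sum = Σ Δu_i · v(u_i).
Sum ≈ 0.446.

0.446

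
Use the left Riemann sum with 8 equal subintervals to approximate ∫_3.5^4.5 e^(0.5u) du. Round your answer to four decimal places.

Δu = (4.5 − 3.5)/8 = 0.125.
Left endpoints: 3.5, 3.625, 3.75, 3.875, 4, 4.125, 4.25, 4.375.
f(3.5) ≈ 5.7546, f(3.625) ≈ 6.1257, f(3.75) ≈ 6.5208, f(3.875) ≈ 6.9414, f(4) ≈ 7.3891, f(4.125) ≈ 7.8656, f(4.25) ≈ 8.3729, f(4.375) ≈ 8.9129.
Sum = Δu · [f(3.5) + f(3.625) + f(3.75) + ...].
Sum ≈ 7.2354.

7.2354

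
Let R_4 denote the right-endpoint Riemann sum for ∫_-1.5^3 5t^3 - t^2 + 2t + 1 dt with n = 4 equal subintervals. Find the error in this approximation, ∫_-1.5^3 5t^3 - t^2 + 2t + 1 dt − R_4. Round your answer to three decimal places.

Exact integral: ∫_-1.5^3 f(t) dt = 96.046875.
R_4 ≈ 192.47168.
Error ≈ 96.046875 − 192.47168 ≈ -96.425.

-96.425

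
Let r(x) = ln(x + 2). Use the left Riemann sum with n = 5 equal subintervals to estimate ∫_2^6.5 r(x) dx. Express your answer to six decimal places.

Δx = (6.5 − 2)/5 = 0.9.
Left endpoints: 2, 2.9, 3.8, 4.7, 5.6.
r(2) ≈ 1.386294, r(2.9) ≈ 1.589235, r(3.8) ≈ 1.757858, r(4.7) ≈ 1.902108, r(5.6) ≈ 2.028148.
Sum = Δx · [r(2) + r(2.9) + r(3.8) + r(4.7) + r(5.6)].
Sum ≈ 7.797279.

7.797279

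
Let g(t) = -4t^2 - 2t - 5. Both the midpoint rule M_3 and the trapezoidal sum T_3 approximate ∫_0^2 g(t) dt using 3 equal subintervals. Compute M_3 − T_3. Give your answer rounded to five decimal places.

0.88889

M_3 ≈ -24.3703704.
T_3 ≈ -25.2592593.
M_3 − T_3 ≈ 0.88889.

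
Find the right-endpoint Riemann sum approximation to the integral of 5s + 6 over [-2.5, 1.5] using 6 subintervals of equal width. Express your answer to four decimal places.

20.6667

Δs = (1.5 − (-2.5))/6 = 2/3.
Right endpoints: -11/6, -7/6, -0.5, 1/6, 5/6, 1.5.
f(-11/6) = -19/6, f(-7/6) = 1/6, f(-0.5) = 3.5, f(1/6) = 41/6, f(5/6) = 61/6, f(1.5) = 13.5.
Sum = Δs · [f(-11/6) + f(-7/6) + f(-0.5) + ...].
Sum ≈ 20.6667.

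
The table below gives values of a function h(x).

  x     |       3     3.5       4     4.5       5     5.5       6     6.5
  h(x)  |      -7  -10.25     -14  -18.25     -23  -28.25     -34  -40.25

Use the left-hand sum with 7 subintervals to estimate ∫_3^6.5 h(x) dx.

Δx = 0.5.
Sum = 0.5·[(-7) + (-10.25) + (-14) + (-18.25) + (-23) + (-28.25) + (-34)] = -67.375.

-67.375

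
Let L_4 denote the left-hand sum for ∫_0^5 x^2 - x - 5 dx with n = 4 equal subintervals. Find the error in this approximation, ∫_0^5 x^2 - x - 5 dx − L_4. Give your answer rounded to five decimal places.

11.19792

Exact integral: ∫_0^5 f(x) dx ≈ 4.1666667.
L_4 = -7.03125.
Error ≈ 4.1666667 − (-7.03125) ≈ 11.19792.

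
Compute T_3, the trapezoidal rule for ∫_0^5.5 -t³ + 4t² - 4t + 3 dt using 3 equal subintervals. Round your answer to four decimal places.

Δt = (5.5 − 0)/3 = 11/6.
f(0) = 3, f(11/6) = 637/216, f(11/3) = -194/27, f(5.5) = -64.375.
T_3 = (Δt/2)·[f(t_0) + 2f(t_1) + 2f(t_2) + f(t_3)].
Sum ≈ -64.0266.

-64.0266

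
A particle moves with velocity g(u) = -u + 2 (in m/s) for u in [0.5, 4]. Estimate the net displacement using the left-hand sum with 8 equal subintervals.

-0.109375

Δu = (4 − 0.5)/8 = 0.4375.
Left endpoints: 0.5, 0.9375, 1.375, 1.8125, 2.25, 2.6875, 3.125, 3.5625.
g(0.5) = 1.5, g(0.9375) = 1.0625, g(1.375) = 0.625, g(1.8125) = 0.1875, g(2.25) = -0.25, g(2.6875) = -0.6875, g(3.125) = -1.125, g(3.5625) = -1.5625.
Sum = Δu · [g(0.5) + g(0.9375) + g(1.375) + ...].
Sum = -0.109375.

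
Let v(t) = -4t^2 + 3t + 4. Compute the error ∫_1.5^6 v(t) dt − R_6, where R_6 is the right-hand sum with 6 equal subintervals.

Exact integral: ∫_1.5^6 v(t) dt = -214.875.
R_6 = -262.125.
Error = -214.875 − (-262.125) = 47.25.

47.25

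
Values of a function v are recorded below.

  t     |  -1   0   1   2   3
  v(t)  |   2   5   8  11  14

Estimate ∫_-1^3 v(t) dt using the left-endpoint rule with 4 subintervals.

26

Δt = 1.
Sum = 1·[2 + 5 + 8 + 11] = 26.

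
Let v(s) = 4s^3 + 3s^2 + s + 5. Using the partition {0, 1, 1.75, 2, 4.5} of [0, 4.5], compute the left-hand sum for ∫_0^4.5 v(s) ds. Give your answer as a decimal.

Subinterval widths: 1, 0.75, 0.25, 2.5.
Left endpoints: 0, 1, 1.75, 2.
v(0) = 5, v(1) = 13, v(1.75) = 37.375, v(2) = 51.
Sum = Σ Δs_i · v(s_i).
Sum = 151.59375.

151.59375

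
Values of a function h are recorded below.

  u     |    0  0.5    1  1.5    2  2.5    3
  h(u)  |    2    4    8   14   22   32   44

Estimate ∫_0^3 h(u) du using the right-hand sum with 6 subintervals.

62

Δu = 0.5.
Sum = 0.5·[4 + 8 + 14 + 22 + 32 + 44] = 62.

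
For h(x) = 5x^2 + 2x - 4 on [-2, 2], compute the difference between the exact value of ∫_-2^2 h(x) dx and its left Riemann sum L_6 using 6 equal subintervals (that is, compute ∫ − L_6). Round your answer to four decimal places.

1.1852

Exact integral: ∫_-2^2 h(x) dx ≈ 10.666667.
L_6 ≈ 9.481481.
Error ≈ 10.666667 − 9.481481 ≈ 1.1852.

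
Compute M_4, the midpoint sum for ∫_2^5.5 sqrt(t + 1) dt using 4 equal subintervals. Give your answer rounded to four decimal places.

7.5867

Δt = (5.5 − 2)/4 = 0.875.
Midpoints: 2.4375, 3.3125, 4.1875, 5.0625.
f(2.4375) ≈ 1.8540, f(3.3125) ≈ 2.0767, f(4.1875) ≈ 2.2776, f(5.0625) ≈ 2.4622.
Sum = Δt · [f(2.4375) + f(3.3125) + f(4.1875) + f(5.0625)].
Sum ≈ 7.5867.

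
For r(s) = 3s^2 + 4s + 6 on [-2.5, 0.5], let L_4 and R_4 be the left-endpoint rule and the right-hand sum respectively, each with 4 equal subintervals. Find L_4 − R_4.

L_4 = 24.84375.
R_4 = 20.34375.
L_4 − R_4 = 4.5.

4.5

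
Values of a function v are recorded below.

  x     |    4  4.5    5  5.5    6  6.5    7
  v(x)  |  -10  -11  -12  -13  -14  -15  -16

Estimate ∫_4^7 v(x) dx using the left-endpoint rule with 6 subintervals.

-37.5

Δx = 0.5.
Sum = 0.5·[(-10) + (-11) + (-12) + (-13) + (-14) + (-15)] = -37.5.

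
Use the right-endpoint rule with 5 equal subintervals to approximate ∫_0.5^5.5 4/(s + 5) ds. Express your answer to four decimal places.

Δs = (5.5 − 0.5)/5 = 1.
Right endpoints: 1.5, 2.5, 3.5, 4.5, 5.5.
f(1.5) = 8/13, f(2.5) = 8/15, f(3.5) = 8/17, f(4.5) = 8/19, f(5.5) = 8/21.
Sum = Δs · [f(1.5) + f(2.5) + f(3.5) + f(4.5) + f(5.5)].
Sum ≈ 2.4213.

2.4213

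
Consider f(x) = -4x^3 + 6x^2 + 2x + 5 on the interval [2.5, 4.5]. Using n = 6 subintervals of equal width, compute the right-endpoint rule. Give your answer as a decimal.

-233

Δx = (4.5 − 2.5)/6 = 1/3.
Right endpoints: 17/6, 19/6, 3.5, 23/6, 25/6, 4.5.
f(17/6) = -868/27, f(19/6) = -1499/27, f(3.5) = -86, f(23/6) = -3361/27, f(25/6) = -4640/27, f(4.5) = -229.
Sum = Δx · [f(17/6) + f(19/6) + f(3.5) + ...].
Sum = -233.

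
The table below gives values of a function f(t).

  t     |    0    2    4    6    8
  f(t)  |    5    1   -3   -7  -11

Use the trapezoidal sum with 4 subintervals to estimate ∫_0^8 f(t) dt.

Δt = 2.
T_4 = (2/2)·[5 + 2·1 + 2·(-3) + 2·(-7) + (-11)] = -24.

-24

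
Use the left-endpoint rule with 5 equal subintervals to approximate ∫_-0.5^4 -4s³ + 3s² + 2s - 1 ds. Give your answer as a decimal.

Δs = (4 − (-0.5))/5 = 0.9.
Left endpoints: -0.5, 0.4, 1.3, 2.2, 3.1.
f(-0.5) = -0.75, f(0.4) = 0.024, f(1.3) = -2.118, f(2.2) = -24.672, f(3.1) = -85.134.
Sum = Δs · [f(-0.5) + f(0.4) + f(1.3) + f(2.2) + f(3.1)].
Sum = -101.385.

-101.385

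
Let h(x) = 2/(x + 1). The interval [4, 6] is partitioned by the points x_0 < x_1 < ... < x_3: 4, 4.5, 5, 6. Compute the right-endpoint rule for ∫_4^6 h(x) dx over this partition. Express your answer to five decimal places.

0.63420

Subinterval widths: 0.5, 0.5, 1.
Right endpoints: 4.5, 5, 6.
h(4.5) = 4/11, h(5) = 1/3, h(6) = 2/7.
Sum = Σ Δx_i · h(x_i).
Sum ≈ 0.63420.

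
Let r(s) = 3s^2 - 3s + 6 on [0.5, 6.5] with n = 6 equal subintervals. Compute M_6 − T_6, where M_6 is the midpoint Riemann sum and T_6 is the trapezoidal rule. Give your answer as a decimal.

M_6 = 246.
T_6 = 250.5.
M_6 − T_6 = -4.5.

-4.5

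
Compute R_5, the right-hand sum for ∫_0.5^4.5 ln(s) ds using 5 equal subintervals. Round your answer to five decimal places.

Δs = (4.5 − 0.5)/5 = 0.8.
Right endpoints: 1.3, 2.1, 2.9, 3.7, 4.5.
f(1.3) ≈ 0.26236, f(2.1) ≈ 0.74194, f(2.9) ≈ 1.06471, f(3.7) ≈ 1.30833, f(4.5) ≈ 1.50408.
Sum = Δs · [f(1.3) + f(2.1) + f(2.9) + f(3.7) + f(4.5)].
Sum ≈ 3.90514.

3.90514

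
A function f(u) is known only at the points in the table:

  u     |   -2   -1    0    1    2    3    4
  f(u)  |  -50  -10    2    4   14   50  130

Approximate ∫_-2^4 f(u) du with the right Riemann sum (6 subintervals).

Δu = 1.
Sum = 1·[(-10) + 2 + 4 + 14 + 50 + 130] = 190.

190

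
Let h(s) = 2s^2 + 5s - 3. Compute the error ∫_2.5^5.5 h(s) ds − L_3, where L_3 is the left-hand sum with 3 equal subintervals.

30.5

Exact integral: ∫_2.5^5.5 h(s) ds = 151.5.
L_3 = 121.
Error = 151.5 − 121 = 30.5.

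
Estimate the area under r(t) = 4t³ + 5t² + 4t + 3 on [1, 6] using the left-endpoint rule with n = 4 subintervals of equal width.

Δt = (6 − 1)/4 = 1.25.
Left endpoints: 1, 2.25, 3.5, 4.75.
r(1) = 16, r(2.25) = 82.875, r(3.5) = 249.75, r(4.75) = 563.5.
Sum = Δt · [r(1) + r(2.25) + r(3.5) + r(4.75)].
Sum = 1140.15625.

1140.15625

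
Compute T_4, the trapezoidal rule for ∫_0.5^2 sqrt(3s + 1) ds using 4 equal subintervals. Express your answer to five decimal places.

Δs = (2 − 0.5)/4 = 0.375.
f(0.5) ≈ 1.58114, f(0.875) ≈ 1.90394, f(1.25) ≈ 2.17945, f(1.625) ≈ 2.42384, f(2) ≈ 2.64575.
T_4 = (Δs/2)·[f(s_0) + 2f(s_1) + 2f(s_2) + 2f(s_3) + f(s_4)].
Sum ≈ 3.23275.

3.23275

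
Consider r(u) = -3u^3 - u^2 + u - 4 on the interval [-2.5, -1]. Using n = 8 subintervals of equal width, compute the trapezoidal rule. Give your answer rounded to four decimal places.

Δu = (-1 − (-2.5))/8 = 0.1875.
r(-2.5) = 34.125, r(-2.3125) = 104199/4096, r(-2.125) = 9291/512, r(-1.9375) = 49677/4096, r(-1.75) = 7.265625, r(-1.5625) = 14091/4096, r(-1.375) = 273/512, r(-1.1875) = -6447/4096, r(-1) = -3.
T_8 = (Δu/2)·[r(u_0) + 2r(u_1) + ... + 2r(u_{7}) + r(u_8)].
Sum ≈ 15.1765.

15.1765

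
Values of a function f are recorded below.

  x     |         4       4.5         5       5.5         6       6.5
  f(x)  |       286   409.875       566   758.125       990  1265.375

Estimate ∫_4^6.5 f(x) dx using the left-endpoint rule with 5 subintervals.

1505

Δx = 0.5.
Sum = 0.5·[286 + 409.875 + 566 + 758.125 + 990] = 1505.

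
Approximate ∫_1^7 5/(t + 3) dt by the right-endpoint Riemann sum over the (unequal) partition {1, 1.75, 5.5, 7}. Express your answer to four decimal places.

3.7454

Subinterval widths: 0.75, 3.75, 1.5.
Right endpoints: 1.75, 5.5, 7.
f(1.75) = 20/19, f(5.5) = 10/17, f(7) = 0.5.
Sum = Σ Δt_i · f(t_i).
Sum ≈ 3.7454.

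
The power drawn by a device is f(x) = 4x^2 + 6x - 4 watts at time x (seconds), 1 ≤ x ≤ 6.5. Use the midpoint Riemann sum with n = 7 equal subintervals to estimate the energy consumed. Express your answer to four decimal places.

465.4515

Δx = (6.5 − 1)/7 = 11/14.
Midpoints: 39/28, 61/28, 83/28, 3.75, 127/28, 149/28, 171/28.
f(39/28) = 2375/196, f(61/28) = 5499/196, f(83/28) = 9591/196, f(3.75) = 74.75, f(127/28) = 20679/196, f(149/28) = 27675/196, f(171/28) = 35639/196.
Sum = Δx · [f(39/28) + f(61/28) + f(83/28) + ...].
Sum ≈ 465.4515.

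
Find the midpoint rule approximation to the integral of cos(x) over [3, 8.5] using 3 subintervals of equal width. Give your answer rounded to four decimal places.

0.7593

Δx = (8.5 − 3)/3 = 11/6.
Midpoints: 47/12, 5.75, 91/12.
f(47/12) ≈ -0.7144, f(5.75) ≈ 0.8612, f(91/12) ≈ 0.2674.
Sum = Δx · [f(47/12) + f(5.75) + f(91/12)].
Sum ≈ 0.7593.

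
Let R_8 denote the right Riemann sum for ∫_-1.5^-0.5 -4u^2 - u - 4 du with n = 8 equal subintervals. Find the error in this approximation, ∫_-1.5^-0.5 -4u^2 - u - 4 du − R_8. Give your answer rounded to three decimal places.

Exact integral: ∫_-1.5^-0.5 f(u) du ≈ -7.33333.
R_8 = -6.90625.
Error ≈ -7.33333 − (-6.90625) ≈ -0.427.

-0.427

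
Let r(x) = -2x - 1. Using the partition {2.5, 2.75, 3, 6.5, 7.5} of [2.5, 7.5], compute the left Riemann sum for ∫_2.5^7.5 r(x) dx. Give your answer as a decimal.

Subinterval widths: 0.25, 0.25, 3.5, 1.
Left endpoints: 2.5, 2.75, 3, 6.5.
r(2.5) = -6, r(2.75) = -6.5, r(3) = -7, r(6.5) = -14.
Sum = Σ Δx_i · r(x_i).
Sum = -41.625.

-41.625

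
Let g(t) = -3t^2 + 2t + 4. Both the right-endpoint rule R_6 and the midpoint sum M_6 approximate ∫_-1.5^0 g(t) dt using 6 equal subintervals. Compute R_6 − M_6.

R_6 = 1.546875.
M_6 = 0.3984375.
R_6 − M_6 = 1.1484375.

1.1484375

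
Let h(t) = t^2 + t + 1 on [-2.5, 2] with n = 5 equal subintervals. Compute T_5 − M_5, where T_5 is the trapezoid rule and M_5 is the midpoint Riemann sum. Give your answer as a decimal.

T_5 = 11.8575.
M_5 = 10.94625.
T_5 − M_5 = 0.91125.

0.91125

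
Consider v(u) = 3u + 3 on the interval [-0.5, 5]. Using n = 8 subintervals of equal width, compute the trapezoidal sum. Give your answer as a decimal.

Δu = (5 − (-0.5))/8 = 0.6875.
v(-0.5) = 1.5, v(0.1875) = 3.5625, v(0.875) = 5.625, v(1.5625) = 7.6875, v(2.25) = 9.75, v(2.9375) = 11.8125, v(3.625) = 13.875, v(4.3125) = 15.9375, v(5) = 18.
T_8 = (Δu/2)·[v(u_0) + 2v(u_1) + ... + 2v(u_{7}) + v(u_8)].
Sum = 53.625.

53.625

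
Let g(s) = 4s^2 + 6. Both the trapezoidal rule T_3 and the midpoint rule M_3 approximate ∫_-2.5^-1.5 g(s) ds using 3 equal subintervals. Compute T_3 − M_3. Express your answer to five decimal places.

0.11111

T_3 ≈ 22.4074074.
M_3 ≈ 22.2962963.
T_3 − M_3 ≈ 0.11111.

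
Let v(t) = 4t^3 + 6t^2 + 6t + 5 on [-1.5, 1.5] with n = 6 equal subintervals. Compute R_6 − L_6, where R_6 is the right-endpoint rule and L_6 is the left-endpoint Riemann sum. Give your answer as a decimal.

R_6 = 40.5.
L_6 = 18.
R_6 − L_6 = 22.5.

22.5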